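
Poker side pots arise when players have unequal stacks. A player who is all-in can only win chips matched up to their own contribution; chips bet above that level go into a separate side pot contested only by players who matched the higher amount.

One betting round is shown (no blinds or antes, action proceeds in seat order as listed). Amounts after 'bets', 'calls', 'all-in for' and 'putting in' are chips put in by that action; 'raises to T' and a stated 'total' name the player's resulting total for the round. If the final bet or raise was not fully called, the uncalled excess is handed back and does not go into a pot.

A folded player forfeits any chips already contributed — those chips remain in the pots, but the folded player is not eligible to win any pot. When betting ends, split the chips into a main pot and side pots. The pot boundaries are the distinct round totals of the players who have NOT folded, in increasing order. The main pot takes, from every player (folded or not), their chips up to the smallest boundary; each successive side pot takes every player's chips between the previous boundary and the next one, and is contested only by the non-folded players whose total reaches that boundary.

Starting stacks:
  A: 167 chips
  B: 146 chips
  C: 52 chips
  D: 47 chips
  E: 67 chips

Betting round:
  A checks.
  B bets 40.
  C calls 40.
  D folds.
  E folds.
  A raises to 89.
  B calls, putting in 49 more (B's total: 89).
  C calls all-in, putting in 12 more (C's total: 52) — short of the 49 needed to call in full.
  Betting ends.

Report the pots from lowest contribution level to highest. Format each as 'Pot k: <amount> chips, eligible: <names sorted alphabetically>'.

Contributions: A=89, B=89, C=52
Folded: D, E
Pot levels (distinct totals of non-folded players): 52, 89
Layer 1-52: 52 each from A, B, C = 52*3 = 156 chips; eligible A, B, C
Layer 53-89: 37 each from A, B = 37*2 = 74 chips; eligible A, B

Pot 1: 156 chips, eligible: A, B, C
Pot 2: 74 chips, eligible: A, B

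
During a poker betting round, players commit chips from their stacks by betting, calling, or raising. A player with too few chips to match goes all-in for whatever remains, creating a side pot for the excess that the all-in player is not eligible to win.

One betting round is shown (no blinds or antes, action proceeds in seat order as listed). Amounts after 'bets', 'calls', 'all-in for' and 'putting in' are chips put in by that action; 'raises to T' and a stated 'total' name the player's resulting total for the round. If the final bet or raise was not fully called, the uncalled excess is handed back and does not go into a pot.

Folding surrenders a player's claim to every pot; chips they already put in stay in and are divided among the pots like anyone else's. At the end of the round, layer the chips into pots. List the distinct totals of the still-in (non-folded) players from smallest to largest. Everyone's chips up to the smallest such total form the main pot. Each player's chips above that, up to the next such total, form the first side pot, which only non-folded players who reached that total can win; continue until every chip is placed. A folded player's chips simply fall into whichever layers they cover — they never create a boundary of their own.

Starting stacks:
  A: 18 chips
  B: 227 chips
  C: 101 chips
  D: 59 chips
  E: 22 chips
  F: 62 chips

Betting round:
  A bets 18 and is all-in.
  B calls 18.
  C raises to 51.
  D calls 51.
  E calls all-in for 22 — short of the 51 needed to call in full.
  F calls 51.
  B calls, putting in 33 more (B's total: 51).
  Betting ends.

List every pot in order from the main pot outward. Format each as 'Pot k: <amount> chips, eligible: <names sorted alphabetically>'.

Pot 1: 108 chips, eligible: A, B, C, D, E, F
Pot 2: 20 chips, eligible: B, C, D, E, F
Pot 3: 116 chips, eligible: B, C, D, F

Derivation:
Contributions: A=18, B=51, C=51, D=51, E=22, F=51
Pot levels (distinct totals of non-folded players): 18, 22, 51
Layer 1-18: 18 each from A, B, C, D, E, F = 18*6 = 108 chips; eligible A, B, C, D, E, F
Layer 19-22: 4 each from B, C, D, E, F = 4*5 = 20 chips; eligible B, C, D, E, F
Layer 23-51: 29 each from B, C, D, F = 29*4 = 116 chips; eligible B, C, D, F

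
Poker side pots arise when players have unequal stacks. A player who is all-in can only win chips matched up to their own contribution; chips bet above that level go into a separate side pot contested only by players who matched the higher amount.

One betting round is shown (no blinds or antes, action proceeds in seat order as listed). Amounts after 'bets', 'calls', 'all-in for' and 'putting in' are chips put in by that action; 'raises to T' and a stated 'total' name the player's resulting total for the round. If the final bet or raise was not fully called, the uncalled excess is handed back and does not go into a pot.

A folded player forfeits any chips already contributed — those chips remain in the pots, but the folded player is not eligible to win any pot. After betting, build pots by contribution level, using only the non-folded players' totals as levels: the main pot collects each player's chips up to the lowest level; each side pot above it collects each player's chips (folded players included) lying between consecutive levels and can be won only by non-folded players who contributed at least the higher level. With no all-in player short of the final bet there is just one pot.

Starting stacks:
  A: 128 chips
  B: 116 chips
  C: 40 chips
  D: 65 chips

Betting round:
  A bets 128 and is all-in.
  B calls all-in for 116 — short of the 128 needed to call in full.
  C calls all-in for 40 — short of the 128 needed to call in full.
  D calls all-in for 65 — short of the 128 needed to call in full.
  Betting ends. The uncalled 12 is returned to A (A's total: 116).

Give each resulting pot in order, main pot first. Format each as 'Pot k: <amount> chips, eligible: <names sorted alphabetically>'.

Pot 1: 160 chips, eligible: A, B, C, D
Pot 2: 75 chips, eligible: A, B, D
Pot 3: 102 chips, eligible: A, B

Derivation:
Contributions (after 12 returned to A): A=116, B=116, C=40, D=65
Pot levels (distinct totals of non-folded players): 40, 65, 116
Layer 1-40: 40 each from A, B, C, D = 40*4 = 160 chips; eligible A, B, C, D
Layer 41-65: 25 each from A, B, D = 25*3 = 75 chips; eligible A, B, D
Layer 66-116: 51 each from A, B = 51*2 = 102 chips; eligible A, B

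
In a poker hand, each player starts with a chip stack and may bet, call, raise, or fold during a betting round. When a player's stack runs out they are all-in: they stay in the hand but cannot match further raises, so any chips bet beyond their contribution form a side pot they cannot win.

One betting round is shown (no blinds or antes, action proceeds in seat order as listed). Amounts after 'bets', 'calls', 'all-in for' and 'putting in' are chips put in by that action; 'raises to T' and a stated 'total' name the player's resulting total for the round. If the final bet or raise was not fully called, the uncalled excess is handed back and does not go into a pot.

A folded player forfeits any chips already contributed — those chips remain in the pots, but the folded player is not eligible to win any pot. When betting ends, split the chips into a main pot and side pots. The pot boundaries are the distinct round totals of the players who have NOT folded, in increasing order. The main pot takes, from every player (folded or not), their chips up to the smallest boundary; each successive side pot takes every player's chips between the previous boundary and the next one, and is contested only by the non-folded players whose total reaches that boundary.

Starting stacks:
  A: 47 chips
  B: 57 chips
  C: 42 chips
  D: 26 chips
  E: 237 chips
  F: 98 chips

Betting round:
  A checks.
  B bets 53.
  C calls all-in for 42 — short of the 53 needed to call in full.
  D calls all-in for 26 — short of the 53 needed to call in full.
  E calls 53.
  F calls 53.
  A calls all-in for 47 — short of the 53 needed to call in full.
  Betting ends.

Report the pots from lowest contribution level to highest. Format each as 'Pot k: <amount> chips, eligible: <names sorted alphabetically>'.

Pot 1: 156 chips, eligible: A, B, C, D, E, F
Pot 2: 80 chips, eligible: A, B, C, E, F
Pot 3: 20 chips, eligible: A, B, E, F
Pot 4: 18 chips, eligible: B, E, F

Derivation:
Contributions: A=47, B=53, C=42, D=26, E=53, F=53
Pot levels (distinct totals of non-folded players): 26, 42, 47, 53
Layer 1-26: 26 each from A, B, C, D, E, F = 26*6 = 156 chips; eligible A, B, C, D, E, F
Layer 27-42: 16 each from A, B, C, E, F = 16*5 = 80 chips; eligible A, B, C, E, F
Layer 43-47: 5 each from A, B, E, F = 5*4 = 20 chips; eligible A, B, E, F
Layer 48-53: 6 each from B, E, F = 6*3 = 18 chips; eligible B, E, F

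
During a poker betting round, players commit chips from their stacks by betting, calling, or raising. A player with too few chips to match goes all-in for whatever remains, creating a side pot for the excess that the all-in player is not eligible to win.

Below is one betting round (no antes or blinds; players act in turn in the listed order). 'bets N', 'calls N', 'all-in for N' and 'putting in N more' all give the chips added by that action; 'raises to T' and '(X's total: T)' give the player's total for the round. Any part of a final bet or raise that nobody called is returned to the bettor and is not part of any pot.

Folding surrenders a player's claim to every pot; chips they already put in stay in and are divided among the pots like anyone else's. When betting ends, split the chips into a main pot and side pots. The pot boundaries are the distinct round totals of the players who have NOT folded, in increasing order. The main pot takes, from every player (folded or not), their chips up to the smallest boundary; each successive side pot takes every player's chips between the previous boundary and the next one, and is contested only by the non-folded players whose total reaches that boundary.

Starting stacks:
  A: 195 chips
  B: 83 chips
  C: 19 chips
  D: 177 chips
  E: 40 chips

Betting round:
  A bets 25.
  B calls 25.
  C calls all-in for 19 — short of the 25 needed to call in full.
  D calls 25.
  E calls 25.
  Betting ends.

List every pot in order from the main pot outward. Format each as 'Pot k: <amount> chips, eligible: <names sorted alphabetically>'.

Contributions: A=25, B=25, C=19, D=25, E=25
Pot levels (distinct totals of non-folded players): 19, 25
Layer 1-19: 19 each from A, B, C, D, E = 19*5 = 95 chips; eligible A, B, C, D, E
Layer 20-25: 6 each from A, B, D, E = 6*4 = 24 chips; eligible A, B, D, E

Pot 1: 95 chips, eligible: A, B, C, D, E
Pot 2: 24 chips, eligible: A, B, D, E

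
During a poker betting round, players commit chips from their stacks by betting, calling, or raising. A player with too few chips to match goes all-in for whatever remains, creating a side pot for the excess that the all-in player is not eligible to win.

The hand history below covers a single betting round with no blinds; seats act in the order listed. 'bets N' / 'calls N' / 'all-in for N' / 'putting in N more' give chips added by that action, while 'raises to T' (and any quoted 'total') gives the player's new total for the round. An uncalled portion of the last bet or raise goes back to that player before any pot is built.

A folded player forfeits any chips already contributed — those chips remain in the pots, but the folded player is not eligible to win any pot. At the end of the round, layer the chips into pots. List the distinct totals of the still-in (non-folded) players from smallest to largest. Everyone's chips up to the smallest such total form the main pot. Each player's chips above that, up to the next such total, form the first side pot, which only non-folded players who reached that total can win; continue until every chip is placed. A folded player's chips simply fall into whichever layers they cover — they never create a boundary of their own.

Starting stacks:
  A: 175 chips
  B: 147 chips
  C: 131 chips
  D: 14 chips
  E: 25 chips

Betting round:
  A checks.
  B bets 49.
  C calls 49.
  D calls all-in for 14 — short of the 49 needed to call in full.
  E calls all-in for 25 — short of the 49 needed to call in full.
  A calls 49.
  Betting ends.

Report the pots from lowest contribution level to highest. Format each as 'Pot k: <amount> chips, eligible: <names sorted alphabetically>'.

Pot 1: 70 chips, eligible: A, B, C, D, E
Pot 2: 44 chips, eligible: A, B, C, E
Pot 3: 72 chips, eligible: A, B, C

Derivation:
Contributions: A=49, B=49, C=49, D=14, E=25
Pot levels (distinct totals of non-folded players): 14, 25, 49
Layer 1-14: 14 each from A, B, C, D, E = 14*5 = 70 chips; eligible A, B, C, D, E
Layer 15-25: 11 each from A, B, C, E = 11*4 = 44 chips; eligible A, B, C, E
Layer 26-49: 24 each from A, B, C = 24*3 = 72 chips; eligible A, B, C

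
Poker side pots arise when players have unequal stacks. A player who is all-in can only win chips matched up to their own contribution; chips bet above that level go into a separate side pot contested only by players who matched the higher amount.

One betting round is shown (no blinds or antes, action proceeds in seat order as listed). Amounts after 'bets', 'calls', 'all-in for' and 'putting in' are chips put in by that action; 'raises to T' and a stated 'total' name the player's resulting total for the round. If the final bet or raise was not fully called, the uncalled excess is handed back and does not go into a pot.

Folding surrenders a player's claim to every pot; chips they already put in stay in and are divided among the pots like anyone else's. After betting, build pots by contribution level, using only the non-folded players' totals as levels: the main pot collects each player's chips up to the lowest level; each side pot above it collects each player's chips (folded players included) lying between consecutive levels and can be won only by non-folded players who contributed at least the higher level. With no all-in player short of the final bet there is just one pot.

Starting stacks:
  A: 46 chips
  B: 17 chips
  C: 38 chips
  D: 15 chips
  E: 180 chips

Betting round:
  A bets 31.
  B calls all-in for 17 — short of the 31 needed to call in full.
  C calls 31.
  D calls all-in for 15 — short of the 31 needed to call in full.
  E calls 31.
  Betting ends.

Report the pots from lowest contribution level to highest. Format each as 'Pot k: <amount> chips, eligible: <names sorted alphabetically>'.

Pot 1: 75 chips, eligible: A, B, C, D, E
Pot 2: 8 chips, eligible: A, B, C, E
Pot 3: 42 chips, eligible: A, C, E

Derivation:
Contributions: A=31, B=17, C=31, D=15, E=31
Pot levels (distinct totals of non-folded players): 15, 17, 31
Layer 1-15: 15 each from A, B, C, D, E = 15*5 = 75 chips; eligible A, B, C, D, E
Layer 16-17: 2 each from A, B, C, E = 2*4 = 8 chips; eligible A, B, C, E
Layer 18-31: 14 each from A, C, E = 14*3 = 42 chips; eligible A, C, E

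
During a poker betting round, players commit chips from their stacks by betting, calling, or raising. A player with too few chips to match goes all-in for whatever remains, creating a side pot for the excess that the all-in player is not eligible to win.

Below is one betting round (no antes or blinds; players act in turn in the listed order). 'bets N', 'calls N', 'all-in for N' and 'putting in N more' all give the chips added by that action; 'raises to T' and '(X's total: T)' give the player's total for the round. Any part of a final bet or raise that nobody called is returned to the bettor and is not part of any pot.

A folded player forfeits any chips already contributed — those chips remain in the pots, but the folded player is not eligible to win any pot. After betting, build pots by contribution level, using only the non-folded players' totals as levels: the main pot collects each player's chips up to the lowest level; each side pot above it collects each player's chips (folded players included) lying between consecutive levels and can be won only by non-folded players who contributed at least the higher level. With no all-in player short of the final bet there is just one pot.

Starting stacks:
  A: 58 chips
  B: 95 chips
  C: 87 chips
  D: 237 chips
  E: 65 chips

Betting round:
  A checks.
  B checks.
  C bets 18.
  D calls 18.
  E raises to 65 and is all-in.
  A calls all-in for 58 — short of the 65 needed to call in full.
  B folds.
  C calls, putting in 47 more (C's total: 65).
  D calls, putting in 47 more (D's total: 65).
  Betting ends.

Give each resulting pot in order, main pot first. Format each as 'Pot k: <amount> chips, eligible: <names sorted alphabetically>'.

Pot 1: 232 chips, eligible: A, C, D, E
Pot 2: 21 chips, eligible: C, D, E

Derivation:
Contributions: A=58, C=65, D=65, E=65
Folded: B
Pot levels (distinct totals of non-folded players): 58, 65
Layer 1-58: 58 each from A, C, D, E = 58*4 = 232 chips; eligible A, C, D, E
Layer 59-65: 7 each from C, D, E = 7*3 = 21 chips; eligible C, D, E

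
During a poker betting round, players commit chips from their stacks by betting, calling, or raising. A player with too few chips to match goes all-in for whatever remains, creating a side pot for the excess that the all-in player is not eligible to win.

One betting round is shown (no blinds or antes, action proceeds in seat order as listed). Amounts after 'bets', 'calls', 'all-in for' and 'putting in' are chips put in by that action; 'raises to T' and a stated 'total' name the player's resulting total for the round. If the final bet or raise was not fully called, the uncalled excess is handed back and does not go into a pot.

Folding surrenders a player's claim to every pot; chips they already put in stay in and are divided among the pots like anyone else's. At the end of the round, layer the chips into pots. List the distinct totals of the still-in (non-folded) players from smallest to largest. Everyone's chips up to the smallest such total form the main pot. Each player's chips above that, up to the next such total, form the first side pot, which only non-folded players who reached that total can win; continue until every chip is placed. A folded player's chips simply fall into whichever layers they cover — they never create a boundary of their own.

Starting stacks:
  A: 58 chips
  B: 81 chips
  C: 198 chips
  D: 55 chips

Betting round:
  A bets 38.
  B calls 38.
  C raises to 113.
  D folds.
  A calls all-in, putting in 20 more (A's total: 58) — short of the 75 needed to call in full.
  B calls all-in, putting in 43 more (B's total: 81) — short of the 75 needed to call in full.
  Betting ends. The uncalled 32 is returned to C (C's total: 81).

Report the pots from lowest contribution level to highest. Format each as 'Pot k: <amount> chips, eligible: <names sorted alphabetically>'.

Pot 1: 174 chips, eligible: A, B, C
Pot 2: 46 chips, eligible: B, C

Derivation:
Contributions (after 32 returned to C): A=58, B=81, C=81
Folded: D
Pot levels (distinct totals of non-folded players): 58, 81
Layer 1-58: 58 each from A, B, C = 58*3 = 174 chips; eligible A, B, C
Layer 59-81: 23 each from B, C = 23*2 = 46 chips; eligible B, C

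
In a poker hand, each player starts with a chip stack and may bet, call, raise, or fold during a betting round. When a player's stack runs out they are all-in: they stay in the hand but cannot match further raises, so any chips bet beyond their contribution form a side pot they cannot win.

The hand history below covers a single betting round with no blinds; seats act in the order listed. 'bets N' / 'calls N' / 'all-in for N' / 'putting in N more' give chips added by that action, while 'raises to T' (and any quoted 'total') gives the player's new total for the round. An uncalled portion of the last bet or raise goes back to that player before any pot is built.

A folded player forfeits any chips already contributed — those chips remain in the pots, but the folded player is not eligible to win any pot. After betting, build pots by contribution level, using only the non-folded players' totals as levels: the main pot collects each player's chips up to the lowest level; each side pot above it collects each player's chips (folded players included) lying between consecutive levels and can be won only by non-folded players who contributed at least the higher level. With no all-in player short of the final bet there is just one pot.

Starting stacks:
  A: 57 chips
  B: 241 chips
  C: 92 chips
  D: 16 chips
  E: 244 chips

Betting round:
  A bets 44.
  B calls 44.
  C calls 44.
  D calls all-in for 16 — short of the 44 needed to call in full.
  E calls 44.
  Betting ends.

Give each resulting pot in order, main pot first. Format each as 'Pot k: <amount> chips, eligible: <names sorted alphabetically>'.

Pot 1: 80 chips, eligible: A, B, C, D, E
Pot 2: 112 chips, eligible: A, B, C, E

Derivation:
Contributions: A=44, B=44, C=44, D=16, E=44
Pot levels (distinct totals of non-folded players): 16, 44
Layer 1-16: 16 each from A, B, C, D, E = 16*5 = 80 chips; eligible A, B, C, D, E
Layer 17-44: 28 each from A, B, C, E = 28*4 = 112 chips; eligible A, B, C, E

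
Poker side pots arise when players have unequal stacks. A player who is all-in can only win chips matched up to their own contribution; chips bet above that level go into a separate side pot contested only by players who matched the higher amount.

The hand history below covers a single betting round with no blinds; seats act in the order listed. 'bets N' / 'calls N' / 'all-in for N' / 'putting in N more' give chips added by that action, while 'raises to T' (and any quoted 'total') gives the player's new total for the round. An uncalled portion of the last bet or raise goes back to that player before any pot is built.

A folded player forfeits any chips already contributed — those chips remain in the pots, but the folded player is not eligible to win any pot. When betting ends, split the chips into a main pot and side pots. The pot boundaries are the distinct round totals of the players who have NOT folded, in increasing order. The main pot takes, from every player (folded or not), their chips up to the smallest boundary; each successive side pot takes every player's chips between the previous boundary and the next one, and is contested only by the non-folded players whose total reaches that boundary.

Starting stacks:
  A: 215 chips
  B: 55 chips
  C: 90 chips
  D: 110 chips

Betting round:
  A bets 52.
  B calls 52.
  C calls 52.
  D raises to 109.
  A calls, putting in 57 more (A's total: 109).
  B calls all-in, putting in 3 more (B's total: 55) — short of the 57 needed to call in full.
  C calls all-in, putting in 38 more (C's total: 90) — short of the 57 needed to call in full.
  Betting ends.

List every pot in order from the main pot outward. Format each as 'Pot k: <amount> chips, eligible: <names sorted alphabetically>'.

Contributions: A=109, B=55, C=90, D=109
Pot levels (distinct totals of non-folded players): 55, 90, 109
Layer 1-55: 55 each from A, B, C, D = 55*4 = 220 chips; eligible A, B, C, D
Layer 56-90: 35 each from A, C, D = 35*3 = 105 chips; eligible A, C, D
Layer 91-109: 19 each from A, D = 19*2 = 38 chips; eligible A, D

Pot 1: 220 chips, eligible: A, B, C, D
Pot 2: 105 chips, eligible: A, C, D
Pot 3: 38 chips, eligible: A, D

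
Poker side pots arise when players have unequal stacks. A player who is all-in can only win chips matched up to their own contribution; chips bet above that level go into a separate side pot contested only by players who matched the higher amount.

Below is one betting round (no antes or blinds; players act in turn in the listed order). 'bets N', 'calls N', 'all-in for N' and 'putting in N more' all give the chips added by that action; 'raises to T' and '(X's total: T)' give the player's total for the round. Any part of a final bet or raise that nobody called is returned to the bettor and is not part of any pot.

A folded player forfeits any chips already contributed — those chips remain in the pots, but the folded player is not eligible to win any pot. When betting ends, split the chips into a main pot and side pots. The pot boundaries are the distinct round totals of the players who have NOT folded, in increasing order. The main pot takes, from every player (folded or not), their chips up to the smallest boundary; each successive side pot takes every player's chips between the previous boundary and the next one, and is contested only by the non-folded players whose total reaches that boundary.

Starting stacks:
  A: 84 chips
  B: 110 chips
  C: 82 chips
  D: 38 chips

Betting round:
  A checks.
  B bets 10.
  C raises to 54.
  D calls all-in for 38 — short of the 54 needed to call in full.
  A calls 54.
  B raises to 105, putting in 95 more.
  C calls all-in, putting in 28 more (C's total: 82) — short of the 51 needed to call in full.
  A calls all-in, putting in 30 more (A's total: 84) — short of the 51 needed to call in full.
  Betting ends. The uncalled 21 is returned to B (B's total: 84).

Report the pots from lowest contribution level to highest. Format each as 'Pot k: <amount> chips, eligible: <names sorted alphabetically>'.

Pot 1: 152 chips, eligible: A, B, C, D
Pot 2: 132 chips, eligible: A, B, C
Pot 3: 4 chips, eligible: A, B

Derivation:
Contributions (after 21 returned to B): A=84, B=84, C=82, D=38
Pot levels (distinct totals of non-folded players): 38, 82, 84
Layer 1-38: 38 each from A, B, C, D = 38*4 = 152 chips; eligible A, B, C, D
Layer 39-82: 44 each from A, B, C = 44*3 = 132 chips; eligible A, B, C
Layer 83-84: 2 each from A, B = 2*2 = 4 chips; eligible A, B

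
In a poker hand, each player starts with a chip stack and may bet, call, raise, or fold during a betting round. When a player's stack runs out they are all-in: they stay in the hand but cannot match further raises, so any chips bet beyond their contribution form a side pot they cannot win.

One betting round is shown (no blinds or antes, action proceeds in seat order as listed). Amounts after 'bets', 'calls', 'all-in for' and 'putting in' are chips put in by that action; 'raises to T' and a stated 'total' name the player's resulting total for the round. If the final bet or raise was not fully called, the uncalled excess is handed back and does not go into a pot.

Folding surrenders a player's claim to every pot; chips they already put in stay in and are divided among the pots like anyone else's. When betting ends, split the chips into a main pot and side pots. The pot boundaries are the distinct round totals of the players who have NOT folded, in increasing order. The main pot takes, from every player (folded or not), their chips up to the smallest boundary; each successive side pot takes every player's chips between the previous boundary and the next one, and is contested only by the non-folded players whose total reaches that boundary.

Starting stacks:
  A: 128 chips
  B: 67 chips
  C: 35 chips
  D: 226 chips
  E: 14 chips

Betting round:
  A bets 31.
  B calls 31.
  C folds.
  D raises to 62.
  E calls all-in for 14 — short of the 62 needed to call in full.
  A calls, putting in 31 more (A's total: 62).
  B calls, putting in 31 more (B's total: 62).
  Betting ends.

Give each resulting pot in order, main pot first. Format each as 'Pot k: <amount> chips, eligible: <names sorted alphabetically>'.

Contributions: A=62, B=62, D=62, E=14
Folded: C
Pot levels (distinct totals of non-folded players): 14, 62
Layer 1-14: 14 each from A, B, D, E = 14*4 = 56 chips; eligible A, B, D, E
Layer 15-62: 48 each from A, B, D = 48*3 = 144 chips; eligible A, B, D

Pot 1: 56 chips, eligible: A, B, D, E
Pot 2: 144 chips, eligible: A, B, D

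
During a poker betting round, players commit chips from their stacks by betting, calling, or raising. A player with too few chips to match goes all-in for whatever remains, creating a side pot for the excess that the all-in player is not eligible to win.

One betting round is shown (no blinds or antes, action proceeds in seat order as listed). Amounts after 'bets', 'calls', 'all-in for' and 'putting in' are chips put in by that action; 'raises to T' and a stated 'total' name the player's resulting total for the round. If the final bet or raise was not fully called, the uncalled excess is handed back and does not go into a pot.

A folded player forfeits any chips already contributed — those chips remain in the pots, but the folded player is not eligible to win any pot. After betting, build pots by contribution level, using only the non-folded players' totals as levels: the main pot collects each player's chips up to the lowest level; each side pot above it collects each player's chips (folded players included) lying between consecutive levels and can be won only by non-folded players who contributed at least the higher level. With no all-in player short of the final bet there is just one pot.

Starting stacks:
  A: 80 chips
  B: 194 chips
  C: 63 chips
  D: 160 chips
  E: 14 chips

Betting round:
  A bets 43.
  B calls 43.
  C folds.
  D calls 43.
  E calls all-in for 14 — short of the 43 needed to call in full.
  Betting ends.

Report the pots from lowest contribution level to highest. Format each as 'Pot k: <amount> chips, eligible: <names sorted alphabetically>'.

Pot 1: 56 chips, eligible: A, B, D, E
Pot 2: 87 chips, eligible: A, B, D

Derivation:
Contributions: A=43, B=43, D=43, E=14
Folded: C
Pot levels (distinct totals of non-folded players): 14, 43
Layer 1-14: 14 each from A, B, D, E = 14*4 = 56 chips; eligible A, B, D, E
Layer 15-43: 29 each from A, B, D = 29*3 = 87 chips; eligible A, B, D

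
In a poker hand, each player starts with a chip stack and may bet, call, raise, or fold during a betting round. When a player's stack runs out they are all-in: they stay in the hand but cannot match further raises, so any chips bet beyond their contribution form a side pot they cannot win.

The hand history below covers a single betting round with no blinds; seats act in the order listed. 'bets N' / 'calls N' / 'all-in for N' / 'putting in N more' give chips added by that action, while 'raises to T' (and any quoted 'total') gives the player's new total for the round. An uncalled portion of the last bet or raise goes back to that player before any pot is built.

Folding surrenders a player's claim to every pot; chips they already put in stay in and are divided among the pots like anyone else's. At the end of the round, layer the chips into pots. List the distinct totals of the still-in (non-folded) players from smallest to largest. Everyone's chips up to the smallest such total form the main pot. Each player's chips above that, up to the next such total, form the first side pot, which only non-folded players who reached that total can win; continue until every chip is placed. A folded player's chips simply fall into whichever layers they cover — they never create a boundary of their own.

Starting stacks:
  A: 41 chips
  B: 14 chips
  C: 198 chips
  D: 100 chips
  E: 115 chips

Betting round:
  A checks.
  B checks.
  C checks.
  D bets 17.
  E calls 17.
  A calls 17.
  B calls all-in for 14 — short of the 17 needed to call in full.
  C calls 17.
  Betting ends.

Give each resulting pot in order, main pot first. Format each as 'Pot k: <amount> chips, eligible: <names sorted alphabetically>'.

Pot 1: 70 chips, eligible: A, B, C, D, E
Pot 2: 12 chips, eligible: A, C, D, E

Derivation:
Contributions: A=17, B=14, C=17, D=17, E=17
Pot levels (distinct totals of non-folded players): 14, 17
Layer 1-14: 14 each from A, B, C, D, E = 14*5 = 70 chips; eligible A, B, C, D, E
Layer 15-17: 3 each from A, C, D, E = 3*4 = 12 chips; eligible A, C, D, E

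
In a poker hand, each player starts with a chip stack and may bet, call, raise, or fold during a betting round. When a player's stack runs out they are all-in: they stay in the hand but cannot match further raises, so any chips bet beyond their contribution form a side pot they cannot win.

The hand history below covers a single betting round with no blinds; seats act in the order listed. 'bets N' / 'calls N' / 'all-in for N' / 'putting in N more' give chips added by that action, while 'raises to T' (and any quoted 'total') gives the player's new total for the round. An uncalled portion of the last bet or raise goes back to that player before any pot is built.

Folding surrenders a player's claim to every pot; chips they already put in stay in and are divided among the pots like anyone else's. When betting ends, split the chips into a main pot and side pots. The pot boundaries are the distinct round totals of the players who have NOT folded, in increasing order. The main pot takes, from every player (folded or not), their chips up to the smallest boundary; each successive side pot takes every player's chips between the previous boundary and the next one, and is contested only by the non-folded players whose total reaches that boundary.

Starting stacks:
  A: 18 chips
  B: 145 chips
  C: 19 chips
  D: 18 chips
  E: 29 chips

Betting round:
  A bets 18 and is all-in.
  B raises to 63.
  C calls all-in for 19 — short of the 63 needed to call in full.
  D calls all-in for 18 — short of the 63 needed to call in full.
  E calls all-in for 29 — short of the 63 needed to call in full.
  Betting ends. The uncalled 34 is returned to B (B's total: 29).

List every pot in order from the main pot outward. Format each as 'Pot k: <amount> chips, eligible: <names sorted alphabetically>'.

Pot 1: 90 chips, eligible: A, B, C, D, E
Pot 2: 3 chips, eligible: B, C, E
Pot 3: 20 chips, eligible: B, E

Derivation:
Contributions (after 34 returned to B): A=18, B=29, C=19, D=18, E=29
Pot levels (distinct totals of non-folded players): 18, 19, 29
Layer 1-18: 18 each from A, B, C, D, E = 18*5 = 90 chips; eligible A, B, C, D, E
Layer 19-19: 1 each from B, C, E = 1*3 = 3 chips; eligible B, C, E
Layer 20-29: 10 each from B, E = 10*2 = 20 chips; eligible B, E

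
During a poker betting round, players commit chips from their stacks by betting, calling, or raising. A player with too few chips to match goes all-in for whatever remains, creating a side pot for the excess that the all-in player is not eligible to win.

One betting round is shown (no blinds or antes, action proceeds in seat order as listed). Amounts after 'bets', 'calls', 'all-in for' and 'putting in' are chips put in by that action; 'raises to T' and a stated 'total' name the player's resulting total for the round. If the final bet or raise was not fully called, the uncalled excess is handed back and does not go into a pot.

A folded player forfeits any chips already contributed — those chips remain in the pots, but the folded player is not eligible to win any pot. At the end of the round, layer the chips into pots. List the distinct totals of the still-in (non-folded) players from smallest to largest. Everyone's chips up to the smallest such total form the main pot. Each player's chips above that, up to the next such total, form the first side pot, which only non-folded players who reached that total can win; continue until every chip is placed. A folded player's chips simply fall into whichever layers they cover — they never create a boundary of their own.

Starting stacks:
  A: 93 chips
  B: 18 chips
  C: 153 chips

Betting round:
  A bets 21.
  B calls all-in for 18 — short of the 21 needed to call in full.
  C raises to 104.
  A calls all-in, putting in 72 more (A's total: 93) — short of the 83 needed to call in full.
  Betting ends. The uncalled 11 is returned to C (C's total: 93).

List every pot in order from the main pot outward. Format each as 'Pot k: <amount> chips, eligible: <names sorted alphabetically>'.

Pot 1: 54 chips, eligible: A, B, C
Pot 2: 150 chips, eligible: A, C

Derivation:
Contributions (after 11 returned to C): A=93, B=18, C=93
Pot levels (distinct totals of non-folded players): 18, 93
Layer 1-18: 18 each from A, B, C = 18*3 = 54 chips; eligible A, B, C
Layer 19-93: 75 each from A, C = 75*2 = 150 chips; eligible A, C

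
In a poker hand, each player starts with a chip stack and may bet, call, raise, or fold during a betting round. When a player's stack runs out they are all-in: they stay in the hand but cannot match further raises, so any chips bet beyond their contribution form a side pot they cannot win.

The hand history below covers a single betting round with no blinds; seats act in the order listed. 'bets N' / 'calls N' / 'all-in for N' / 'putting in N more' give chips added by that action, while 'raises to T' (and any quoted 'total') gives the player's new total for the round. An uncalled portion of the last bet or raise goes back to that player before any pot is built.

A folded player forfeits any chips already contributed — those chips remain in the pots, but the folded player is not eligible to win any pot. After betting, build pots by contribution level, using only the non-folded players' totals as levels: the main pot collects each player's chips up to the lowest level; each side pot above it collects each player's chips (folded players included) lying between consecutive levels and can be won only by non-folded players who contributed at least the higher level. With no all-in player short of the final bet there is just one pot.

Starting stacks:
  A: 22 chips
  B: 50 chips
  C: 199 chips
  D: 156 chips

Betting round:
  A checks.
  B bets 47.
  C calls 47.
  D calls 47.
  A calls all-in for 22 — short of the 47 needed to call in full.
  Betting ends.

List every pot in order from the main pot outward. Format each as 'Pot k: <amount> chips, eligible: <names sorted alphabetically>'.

Pot 1: 88 chips, eligible: A, B, C, D
Pot 2: 75 chips, eligible: B, C, D

Derivation:
Contributions: A=22, B=47, C=47, D=47
Pot levels (distinct totals of non-folded players): 22, 47
Layer 1-22: 22 each from A, B, C, D = 22*4 = 88 chips; eligible A, B, C, D
Layer 23-47: 25 each from B, C, D = 25*3 = 75 chips; eligible B, C, D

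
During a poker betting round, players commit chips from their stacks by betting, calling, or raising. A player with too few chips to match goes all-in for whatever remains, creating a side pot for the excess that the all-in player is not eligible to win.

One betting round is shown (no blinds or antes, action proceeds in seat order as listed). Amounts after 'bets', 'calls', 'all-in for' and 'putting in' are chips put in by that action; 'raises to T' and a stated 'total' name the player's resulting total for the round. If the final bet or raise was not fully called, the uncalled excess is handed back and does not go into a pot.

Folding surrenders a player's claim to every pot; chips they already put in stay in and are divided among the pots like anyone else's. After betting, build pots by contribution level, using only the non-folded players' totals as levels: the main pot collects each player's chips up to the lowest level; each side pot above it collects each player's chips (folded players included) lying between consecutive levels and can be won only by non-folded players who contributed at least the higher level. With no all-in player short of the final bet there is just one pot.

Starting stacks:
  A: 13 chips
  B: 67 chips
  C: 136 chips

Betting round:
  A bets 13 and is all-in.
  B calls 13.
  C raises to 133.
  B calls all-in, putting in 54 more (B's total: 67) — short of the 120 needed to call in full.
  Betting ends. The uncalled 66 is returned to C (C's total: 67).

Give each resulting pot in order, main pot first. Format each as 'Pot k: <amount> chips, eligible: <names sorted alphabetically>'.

Pot 1: 39 chips, eligible: A, B, C
Pot 2: 108 chips, eligible: B, C

Derivation:
Contributions (after 66 returned to C): A=13, B=67, C=67
Pot levels (distinct totals of non-folded players): 13, 67
Layer 1-13: 13 each from A, B, C = 13*3 = 39 chips; eligible A, B, C
Layer 14-67: 54 each from B, C = 54*2 = 108 chips; eligible B, C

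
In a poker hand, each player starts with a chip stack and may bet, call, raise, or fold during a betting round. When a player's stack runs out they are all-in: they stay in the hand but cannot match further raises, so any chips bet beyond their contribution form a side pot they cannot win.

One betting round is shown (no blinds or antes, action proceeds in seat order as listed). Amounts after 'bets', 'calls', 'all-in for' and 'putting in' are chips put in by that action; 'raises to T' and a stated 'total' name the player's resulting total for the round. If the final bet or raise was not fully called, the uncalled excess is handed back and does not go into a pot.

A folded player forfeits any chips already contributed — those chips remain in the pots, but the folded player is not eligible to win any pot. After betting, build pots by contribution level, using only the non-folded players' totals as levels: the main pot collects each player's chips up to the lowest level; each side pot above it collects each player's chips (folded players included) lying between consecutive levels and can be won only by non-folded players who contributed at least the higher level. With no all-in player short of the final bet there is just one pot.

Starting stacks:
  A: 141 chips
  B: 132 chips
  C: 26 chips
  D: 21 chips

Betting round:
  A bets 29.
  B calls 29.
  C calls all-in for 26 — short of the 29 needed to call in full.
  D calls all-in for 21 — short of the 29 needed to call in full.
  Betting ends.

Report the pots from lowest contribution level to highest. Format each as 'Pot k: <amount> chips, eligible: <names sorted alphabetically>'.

Pot 1: 84 chips, eligible: A, B, C, D
Pot 2: 15 chips, eligible: A, B, C
Pot 3: 6 chips, eligible: A, B

Derivation:
Contributions: A=29, B=29, C=26, D=21
Pot levels (distinct totals of non-folded players): 21, 26, 29
Layer 1-21: 21 each from A, B, C, D = 21*4 = 84 chips; eligible A, B, C, D
Layer 22-26: 5 each from A, B, C = 5*3 = 15 chips; eligible A, B, C
Layer 27-29: 3 each from A, B = 3*2 = 6 chips; eligible A, B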